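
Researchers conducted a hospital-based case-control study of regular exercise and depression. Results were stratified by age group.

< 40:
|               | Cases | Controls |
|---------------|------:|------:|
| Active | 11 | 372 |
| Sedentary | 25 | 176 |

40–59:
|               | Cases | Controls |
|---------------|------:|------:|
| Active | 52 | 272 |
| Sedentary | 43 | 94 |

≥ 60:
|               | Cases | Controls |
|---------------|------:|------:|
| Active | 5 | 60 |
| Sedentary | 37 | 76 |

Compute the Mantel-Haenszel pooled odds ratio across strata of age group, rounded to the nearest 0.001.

OR_MH = Σ(aᵢdᵢ/nᵢ) / Σ(bᵢcᵢ/nᵢ), where nᵢ is the stratum total.
Stratum 1 (< 40): n = 584; a·d/n = 11·176/584 = 3.3151; b·c/n = 372·25/584 = 15.9247
Stratum 2 (40–59): n = 461; a·d/n = 52·94/461 = 10.6030; b·c/n = 272·43/461 = 25.3709
Stratum 3 (≥ 60): n = 178; a·d/n = 5·76/178 = 2.1348; b·c/n = 60·37/178 = 12.4719
OR_MH = (3.3151 + 10.6030 + 2.1348) / (15.9247 + 25.3709 + 12.4719) = 16.0529 / 53.7675 = 0.29856

0.299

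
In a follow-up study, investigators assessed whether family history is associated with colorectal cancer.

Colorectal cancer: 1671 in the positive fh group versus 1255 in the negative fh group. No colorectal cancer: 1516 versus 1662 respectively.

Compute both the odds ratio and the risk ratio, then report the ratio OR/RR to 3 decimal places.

1.198

From the description: a = 1671, b = 1516, c = 1255, d = 1662.
OR = (1671·1662)/(1516·1255) = 2777202/1902580 = 1.45970
Risk in exposed = 1671/3187 = 0.52432; risk in unexposed = 1255/2917 = 0.43024; RR = 1.21867
OR/RR = 1.45970 / 1.21867 = 1.19778
The outcome is not rare, so the OR lies further from 1 than the RR.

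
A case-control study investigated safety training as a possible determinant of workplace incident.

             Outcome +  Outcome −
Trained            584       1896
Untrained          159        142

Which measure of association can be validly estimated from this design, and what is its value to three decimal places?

Cells: a = 584, b = 1896, c = 159, d = 142.
This is a case-control study: participants were sampled on outcome status, so risks in the source population cannot be estimated directly — relative risk is not valid here. The odds ratio is the appropriate measure.
OR = (a·d)/(b·c) = (584 × 142) / (1896 × 159) = 82928 / 301464 = 0.27508

0.275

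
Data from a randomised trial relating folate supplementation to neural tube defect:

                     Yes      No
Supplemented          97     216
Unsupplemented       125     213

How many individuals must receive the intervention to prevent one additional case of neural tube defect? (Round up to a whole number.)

Risk in treated group = 97/313 = 0.30990; risk in control = 125/338 = 0.36982.
Absolute risk reduction = 0.36982 − 0.30990 = 0.05992
NNT = 1 / ARR = 1 / 0.05992 = 16.689 → round up → 17

17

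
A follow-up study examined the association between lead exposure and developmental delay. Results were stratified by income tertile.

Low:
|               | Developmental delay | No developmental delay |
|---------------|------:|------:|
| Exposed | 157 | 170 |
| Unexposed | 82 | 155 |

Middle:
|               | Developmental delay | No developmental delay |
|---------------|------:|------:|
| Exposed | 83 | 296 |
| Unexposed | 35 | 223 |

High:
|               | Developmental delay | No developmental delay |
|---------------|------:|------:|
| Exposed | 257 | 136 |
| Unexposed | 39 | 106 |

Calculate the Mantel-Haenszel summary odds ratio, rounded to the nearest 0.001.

2.416

OR_MH = Σ(aᵢdᵢ/nᵢ) / Σ(bᵢcᵢ/nᵢ), where nᵢ is the stratum total.
Stratum 1 (Low): n = 564; a·d/n = 157·155/564 = 43.1472; b·c/n = 170·82/564 = 24.7163
Stratum 2 (Middle): n = 637; a·d/n = 83·223/637 = 29.0565; b·c/n = 296·35/637 = 16.2637
Stratum 3 (High): n = 538; a·d/n = 257·106/538 = 50.6357; b·c/n = 136·39/538 = 9.8587
OR_MH = (43.1472 + 29.0565 + 50.6357) / (24.7163 + 16.2637 + 9.8587) = 122.8394 / 50.8388 = 2.41625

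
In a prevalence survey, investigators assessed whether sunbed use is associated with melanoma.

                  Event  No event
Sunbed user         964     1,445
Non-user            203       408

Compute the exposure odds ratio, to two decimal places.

Cells: a = 964, b = 1445, c = 203, d = 408.
OR = (a·d)/(b·c) = (964 × 408) / (1445 × 203) = 393312 / 293335 = 1.34083
The odds of melanoma are about 1.34 times as high in the sunbed user group.

1.34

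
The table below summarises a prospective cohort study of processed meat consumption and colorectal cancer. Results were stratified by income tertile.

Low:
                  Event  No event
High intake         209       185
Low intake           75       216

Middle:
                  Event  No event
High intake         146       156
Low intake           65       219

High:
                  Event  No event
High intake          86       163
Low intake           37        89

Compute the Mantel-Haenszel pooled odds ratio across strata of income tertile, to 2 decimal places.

OR_MH = Σ(aᵢdᵢ/nᵢ) / Σ(bᵢcᵢ/nᵢ), where nᵢ is the stratum total.
Stratum 1 (Low): n = 685; a·d/n = 209·216/685 = 65.9036; b·c/n = 185·75/685 = 20.2555
Stratum 2 (Middle): n = 586; a·d/n = 146·219/586 = 54.5631; b·c/n = 156·65/586 = 17.3038
Stratum 3 (High): n = 375; a·d/n = 86·89/375 = 20.4107; b·c/n = 163·37/375 = 16.0827
OR_MH = (65.9036 + 54.5631 + 20.4107) / (20.2555 + 17.3038 + 16.0827) = 140.8775 / 53.6419 = 2.62626

2.63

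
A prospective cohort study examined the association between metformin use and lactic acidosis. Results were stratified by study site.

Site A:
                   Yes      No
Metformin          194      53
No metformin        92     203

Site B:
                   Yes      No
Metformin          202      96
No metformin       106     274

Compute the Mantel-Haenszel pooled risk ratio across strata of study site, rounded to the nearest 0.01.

RR_MH = Σ(aᵢ·n₀ᵢ/nᵢ) / Σ(cᵢ·n₁ᵢ/nᵢ), with n₁ᵢ = aᵢ+bᵢ (exposed), n₀ᵢ = cᵢ+dᵢ (unexposed), nᵢ = n₁ᵢ+n₀ᵢ.
Stratum 1 (Site A): n₁ = 247, n₀ = 295, n = 542; a·n₀/n = 194·295/542 = 105.5904; c·n₁/n = 92·247/542 = 41.9262
Stratum 2 (Site B): n₁ = 298, n₀ = 380, n = 678; a·n₀/n = 202·380/678 = 113.2153; c·n₁/n = 106·298/678 = 46.5900
RR_MH = (105.5904 + 113.2153) / (41.9262 + 46.5900) = 218.8057 / 88.5162 = 2.47193

2.47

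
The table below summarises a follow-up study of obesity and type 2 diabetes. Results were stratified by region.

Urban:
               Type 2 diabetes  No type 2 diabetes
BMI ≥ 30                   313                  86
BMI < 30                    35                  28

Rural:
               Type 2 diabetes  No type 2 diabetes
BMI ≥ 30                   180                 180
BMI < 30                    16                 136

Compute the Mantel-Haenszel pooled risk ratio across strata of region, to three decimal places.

RR_MH = Σ(aᵢ·n₀ᵢ/nᵢ) / Σ(cᵢ·n₁ᵢ/nᵢ), with n₁ᵢ = aᵢ+bᵢ (exposed), n₀ᵢ = cᵢ+dᵢ (unexposed), nᵢ = n₁ᵢ+n₀ᵢ.
Stratum 1 (Urban): n₁ = 399, n₀ = 63, n = 462; a·n₀/n = 313·63/462 = 42.6818; c·n₁/n = 35·399/462 = 30.2273
Stratum 2 (Rural): n₁ = 360, n₀ = 152, n = 512; a·n₀/n = 180·152/512 = 53.4375; c·n₁/n = 16·360/512 = 11.2500
RR_MH = (42.6818 + 53.4375) / (30.2273 + 11.2500) = 96.1193 / 41.4773 = 2.31740

2.317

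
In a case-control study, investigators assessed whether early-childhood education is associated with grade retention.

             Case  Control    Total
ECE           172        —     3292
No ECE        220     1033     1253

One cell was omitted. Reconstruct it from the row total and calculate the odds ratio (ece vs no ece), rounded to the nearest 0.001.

The missing cell is in the exposed row: 3292 − 172 = 3120.
So a = 172, b = 3120, c = 220, d = 1033.
OR = (a·d)/(b·c) = (172 × 1033) / (3120 × 220) = 177676 / 686400 = 0.25885

0.259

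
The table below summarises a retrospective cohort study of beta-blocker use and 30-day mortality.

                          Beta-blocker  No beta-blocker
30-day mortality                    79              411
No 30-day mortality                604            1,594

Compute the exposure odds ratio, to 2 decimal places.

Reading the table with exposure as columns: a = 79 (Beta-blocker, case), b = 604 (Beta-blocker, non-case), c = 411 (No beta-blocker, case), d = 1594.
OR = (a·d)/(b·c) = (79 × 1594) / (604 × 411) = 125926 / 248244 = 0.50727
Exposure is associated with lower odds of 30-day mortality (OR = 0.51 < 1).

0.51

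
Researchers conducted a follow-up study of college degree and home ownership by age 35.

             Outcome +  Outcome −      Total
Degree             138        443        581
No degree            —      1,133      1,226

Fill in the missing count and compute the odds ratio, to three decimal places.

The missing cell is in the unexposed row: 1226 − 1133 = 93.
So a = 138, b = 443, c = 93, d = 1133.
OR = (a·d)/(b·c) = (138 × 1133) / (443 × 93) = 156354 / 41199 = 3.79509

3.795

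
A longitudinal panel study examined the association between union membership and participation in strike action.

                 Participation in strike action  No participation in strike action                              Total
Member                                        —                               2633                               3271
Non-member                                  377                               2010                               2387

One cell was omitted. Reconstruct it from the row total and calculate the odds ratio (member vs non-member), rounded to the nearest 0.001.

The missing cell is in the exposed row: 3271 − 2633 = 638.
So a = 638, b = 2633, c = 377, d = 2010.
OR = (a·d)/(b·c) = (638 × 2010) / (2633 × 377) = 1282380 / 992641 = 1.29189

1.292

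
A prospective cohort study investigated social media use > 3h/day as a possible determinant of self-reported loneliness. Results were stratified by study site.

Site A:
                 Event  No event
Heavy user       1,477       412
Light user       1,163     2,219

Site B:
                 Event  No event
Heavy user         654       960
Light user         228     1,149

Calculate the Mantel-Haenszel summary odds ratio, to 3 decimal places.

5.321

OR_MH = Σ(aᵢdᵢ/nᵢ) / Σ(bᵢcᵢ/nᵢ), where nᵢ is the stratum total.
Stratum 1 (Site A): n = 5271; a·d/n = 1477·2219/5271 = 621.7915; b·c/n = 412·1163/5271 = 90.9042
Stratum 2 (Site B): n = 2991; a·d/n = 654·1149/2991 = 251.2357; b·c/n = 960·228/2991 = 73.1795
OR_MH = (621.7915 + 251.2357) / (90.9042 + 73.1795) = 873.0272 / 164.0837 = 5.32062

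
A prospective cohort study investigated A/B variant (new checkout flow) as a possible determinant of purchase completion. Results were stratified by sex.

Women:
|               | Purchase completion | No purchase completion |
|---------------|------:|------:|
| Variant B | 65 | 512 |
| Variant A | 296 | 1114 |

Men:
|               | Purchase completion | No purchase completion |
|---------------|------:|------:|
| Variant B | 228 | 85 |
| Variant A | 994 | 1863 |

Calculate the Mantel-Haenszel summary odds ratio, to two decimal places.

OR_MH = Σ(aᵢdᵢ/nᵢ) / Σ(bᵢcᵢ/nᵢ), where nᵢ is the stratum total.
Stratum 1 (Women): n = 1987; a·d/n = 65·1114/1987 = 36.4419; b·c/n = 512·296/1987 = 76.2718
Stratum 2 (Men): n = 3170; a·d/n = 228·1863/3170 = 133.9950; b·c/n = 85·994/3170 = 26.6530
OR_MH = (36.4419 + 133.9950) / (76.2718 + 26.6530) = 170.4368 / 102.9248 = 1.65594

1.66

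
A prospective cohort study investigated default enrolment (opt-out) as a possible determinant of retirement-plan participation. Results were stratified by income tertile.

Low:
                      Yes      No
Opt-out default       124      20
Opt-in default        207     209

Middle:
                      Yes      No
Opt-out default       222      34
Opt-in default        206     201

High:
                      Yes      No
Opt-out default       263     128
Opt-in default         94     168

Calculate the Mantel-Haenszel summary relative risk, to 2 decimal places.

RR_MH = Σ(aᵢ·n₀ᵢ/nᵢ) / Σ(cᵢ·n₁ᵢ/nᵢ), with n₁ᵢ = aᵢ+bᵢ (exposed), n₀ᵢ = cᵢ+dᵢ (unexposed), nᵢ = n₁ᵢ+n₀ᵢ.
Stratum 1 (Low): n₁ = 144, n₀ = 416, n = 560; a·n₀/n = 124·416/560 = 92.1143; c·n₁/n = 207·144/560 = 53.2286
Stratum 2 (Middle): n₁ = 256, n₀ = 407, n = 663; a·n₀/n = 222·407/663 = 136.2805; c·n₁/n = 206·256/663 = 79.5415
Stratum 3 (High): n₁ = 391, n₀ = 262, n = 653; a·n₀/n = 263·262/653 = 105.5222; c·n₁/n = 94·391/653 = 56.2848
RR_MH = (92.1143 + 136.2805 + 105.5222) / (53.2286 + 79.5415 + 56.2848) = 333.9170 / 189.0549 = 1.76624

1.77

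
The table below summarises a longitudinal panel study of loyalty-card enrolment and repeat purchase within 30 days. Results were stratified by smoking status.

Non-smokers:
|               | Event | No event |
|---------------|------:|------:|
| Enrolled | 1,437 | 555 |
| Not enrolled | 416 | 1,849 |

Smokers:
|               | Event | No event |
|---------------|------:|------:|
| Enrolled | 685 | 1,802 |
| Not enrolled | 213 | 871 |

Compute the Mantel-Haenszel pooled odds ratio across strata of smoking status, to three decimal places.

OR_MH = Σ(aᵢdᵢ/nᵢ) / Σ(bᵢcᵢ/nᵢ), where nᵢ is the stratum total.
Stratum 1 (Non-smokers): n = 4257; a·d/n = 1437·1849/4257 = 624.1515; b·c/n = 555·416/4257 = 54.2354
Stratum 2 (Smokers): n = 3571; a·d/n = 685·871/3571 = 167.0778; b·c/n = 1802·213/3571 = 107.4842
OR_MH = (624.1515 + 167.0778) / (54.2354 + 107.4842) = 791.2294 / 161.7196 = 4.89260

4.893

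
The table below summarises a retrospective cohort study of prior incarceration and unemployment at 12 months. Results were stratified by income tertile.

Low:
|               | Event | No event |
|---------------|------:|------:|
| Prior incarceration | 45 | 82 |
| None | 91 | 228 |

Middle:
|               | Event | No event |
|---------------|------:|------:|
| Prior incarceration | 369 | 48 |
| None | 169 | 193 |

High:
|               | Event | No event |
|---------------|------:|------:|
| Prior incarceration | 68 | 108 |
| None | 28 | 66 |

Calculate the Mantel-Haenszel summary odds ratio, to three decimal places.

3.418

OR_MH = Σ(aᵢdᵢ/nᵢ) / Σ(bᵢcᵢ/nᵢ), where nᵢ is the stratum total.
Stratum 1 (Low): n = 446; a·d/n = 45·228/446 = 23.0045; b·c/n = 82·91/446 = 16.7309
Stratum 2 (Middle): n = 779; a·d/n = 369·193/779 = 91.4211; b·c/n = 48·169/779 = 10.4134
Stratum 3 (High): n = 270; a·d/n = 68·66/270 = 16.6222; b·c/n = 108·28/270 = 11.2000
OR_MH = (23.0045 + 91.4211 + 16.6222) / (16.7309 + 10.4134 + 11.2000) = 131.0478 / 38.3443 = 3.41766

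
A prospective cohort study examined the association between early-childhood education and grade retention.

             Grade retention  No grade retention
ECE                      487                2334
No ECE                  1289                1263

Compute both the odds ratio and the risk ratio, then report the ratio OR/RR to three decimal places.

Cells: a = 487, b = 2334, c = 1289, d = 1263.
OR = (487·1263)/(2334·1289) = 615081/3008526 = 0.20445
Risk in exposed = 487/2821 = 0.17263; risk in unexposed = 1289/2552 = 0.50509; RR = 0.34179
OR/RR = 0.20445 / 0.34179 = 0.59817
The outcome is not rare, so the OR lies further from 1 than the RR.

0.598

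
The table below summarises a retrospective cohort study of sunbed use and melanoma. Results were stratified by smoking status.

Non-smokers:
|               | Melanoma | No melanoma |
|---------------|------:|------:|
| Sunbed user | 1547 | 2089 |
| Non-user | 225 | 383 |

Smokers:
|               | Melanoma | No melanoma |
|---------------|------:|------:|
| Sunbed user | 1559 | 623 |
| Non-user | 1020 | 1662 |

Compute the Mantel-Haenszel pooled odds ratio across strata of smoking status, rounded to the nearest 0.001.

2.785

OR_MH = Σ(aᵢdᵢ/nᵢ) / Σ(bᵢcᵢ/nᵢ), where nᵢ is the stratum total.
Stratum 1 (Non-smokers): n = 4244; a·d/n = 1547·383/4244 = 139.6091; b·c/n = 2089·225/4244 = 110.7505
Stratum 2 (Smokers): n = 4864; a·d/n = 1559·1662/4864 = 532.7011; b·c/n = 623·1020/4864 = 130.6456
OR_MH = (139.6091 + 532.7011) / (110.7505 + 130.6456) = 672.3102 / 241.3960 = 2.78509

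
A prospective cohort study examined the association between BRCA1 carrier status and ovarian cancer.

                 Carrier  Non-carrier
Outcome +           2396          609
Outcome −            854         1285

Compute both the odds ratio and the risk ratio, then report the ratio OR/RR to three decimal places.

2.582

Reading the table with exposure as columns: a = 2396 (Carrier, case), b = 854 (Carrier, non-case), c = 609 (Non-carrier, case), d = 1285.
OR = (2396·1285)/(854·609) = 3078860/520086 = 5.91991
Risk in exposed = 2396/3250 = 0.73723; risk in unexposed = 609/1894 = 0.32154; RR = 2.29280
OR/RR = 5.91991 / 2.29280 = 2.58195
The outcome is not rare, so the OR lies further from 1 than the RR.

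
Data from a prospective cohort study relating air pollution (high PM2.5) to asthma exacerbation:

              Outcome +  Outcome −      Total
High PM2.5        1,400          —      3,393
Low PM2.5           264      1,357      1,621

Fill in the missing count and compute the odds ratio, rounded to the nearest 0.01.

The missing cell is in the exposed row: 3393 − 1400 = 1993.
So a = 1400, b = 1993, c = 264, d = 1357.
OR = (a·d)/(b·c) = (1400 × 1357) / (1993 × 264) = 1899800 / 526152 = 3.61074

3.61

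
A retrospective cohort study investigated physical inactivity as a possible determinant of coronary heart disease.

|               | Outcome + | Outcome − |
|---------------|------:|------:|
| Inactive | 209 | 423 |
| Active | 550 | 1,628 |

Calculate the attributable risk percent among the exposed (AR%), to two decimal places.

Cells: a = 209, b = 423, c = 550, d = 1628.
Risk in exposed = 209/632 = 0.33070; risk in unexposed = 550/2178 = 0.25253.
RR = 0.33070/0.25253 = 1.30956
AR% = (RR − 1)/RR × 100 = (1.30956 − 1)/1.30956 × 100 = 23.6383%

23.64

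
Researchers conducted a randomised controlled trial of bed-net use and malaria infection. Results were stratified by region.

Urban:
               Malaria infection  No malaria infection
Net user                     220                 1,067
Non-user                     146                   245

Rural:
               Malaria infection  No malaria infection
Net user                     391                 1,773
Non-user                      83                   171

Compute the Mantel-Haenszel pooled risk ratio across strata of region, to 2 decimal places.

0.50

RR_MH = Σ(aᵢ·n₀ᵢ/nᵢ) / Σ(cᵢ·n₁ᵢ/nᵢ), with n₁ᵢ = aᵢ+bᵢ (exposed), n₀ᵢ = cᵢ+dᵢ (unexposed), nᵢ = n₁ᵢ+n₀ᵢ.
Stratum 1 (Urban): n₁ = 1287, n₀ = 391, n = 1678; a·n₀/n = 220·391/1678 = 51.2634; c·n₁/n = 146·1287/1678 = 111.9797
Stratum 2 (Rural): n₁ = 2164, n₀ = 254, n = 2418; a·n₀/n = 391·254/2418 = 41.0728; c·n₁/n = 83·2164/2418 = 74.2812
RR_MH = (51.2634 + 41.0728) / (111.9797 + 74.2812) = 92.3362 / 186.2610 = 0.49574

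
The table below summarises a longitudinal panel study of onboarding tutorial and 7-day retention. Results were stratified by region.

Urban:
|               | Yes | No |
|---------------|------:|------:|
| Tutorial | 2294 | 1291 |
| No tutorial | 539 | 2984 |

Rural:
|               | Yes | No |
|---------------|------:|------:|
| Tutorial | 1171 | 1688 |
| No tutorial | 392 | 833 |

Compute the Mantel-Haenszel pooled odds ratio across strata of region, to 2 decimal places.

4.62

OR_MH = Σ(aᵢdᵢ/nᵢ) / Σ(bᵢcᵢ/nᵢ), where nᵢ is the stratum total.
Stratum 1 (Urban): n = 7108; a·d/n = 2294·2984/7108 = 963.0411; b·c/n = 1291·539/7108 = 97.8966
Stratum 2 (Rural): n = 4084; a·d/n = 1171·833/4084 = 238.8450; b·c/n = 1688·392/4084 = 162.0215
OR_MH = (963.0411 + 238.8450) / (97.8966 + 162.0215) = 1201.8861 / 259.9181 = 4.62409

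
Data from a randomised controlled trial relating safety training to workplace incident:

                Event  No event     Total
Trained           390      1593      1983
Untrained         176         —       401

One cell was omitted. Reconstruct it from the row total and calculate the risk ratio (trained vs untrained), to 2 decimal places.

The missing cell is in the unexposed row: 401 − 176 = 225.
So a = 390, b = 1593, c = 176, d = 225.
RR = [a/(a+b)] / [c/(c+d)] = (390/1983) / (176/401) = 0.19667/0.43890 = 0.44810

0.45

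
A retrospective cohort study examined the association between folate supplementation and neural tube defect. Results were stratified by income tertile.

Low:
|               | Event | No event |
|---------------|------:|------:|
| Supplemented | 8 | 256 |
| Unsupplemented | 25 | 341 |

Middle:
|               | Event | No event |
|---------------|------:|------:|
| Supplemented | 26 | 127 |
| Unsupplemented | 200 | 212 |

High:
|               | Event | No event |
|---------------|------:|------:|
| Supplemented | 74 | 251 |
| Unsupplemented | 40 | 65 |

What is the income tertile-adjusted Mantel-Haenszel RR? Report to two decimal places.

RR_MH = Σ(aᵢ·n₀ᵢ/nᵢ) / Σ(cᵢ·n₁ᵢ/nᵢ), with n₁ᵢ = aᵢ+bᵢ (exposed), n₀ᵢ = cᵢ+dᵢ (unexposed), nᵢ = n₁ᵢ+n₀ᵢ.
Stratum 1 (Low): n₁ = 264, n₀ = 366, n = 630; a·n₀/n = 8·366/630 = 4.6476; c·n₁/n = 25·264/630 = 10.4762
Stratum 2 (Middle): n₁ = 153, n₀ = 412, n = 565; a·n₀/n = 26·412/565 = 18.9593; c·n₁/n = 200·153/565 = 54.1593
Stratum 3 (High): n₁ = 325, n₀ = 105, n = 430; a·n₀/n = 74·105/430 = 18.0698; c·n₁/n = 40·325/430 = 30.2326
RR_MH = (4.6476 + 18.9593 + 18.0698) / (10.4762 + 54.1593 + 30.2326) = 41.6767 / 94.8680 = 0.43931

0.44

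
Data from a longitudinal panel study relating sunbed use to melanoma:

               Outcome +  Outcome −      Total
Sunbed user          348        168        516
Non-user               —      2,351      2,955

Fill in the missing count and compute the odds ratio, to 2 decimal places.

8.06

The missing cell is in the unexposed row: 2955 − 2351 = 604.
So a = 348, b = 168, c = 604, d = 2351.
OR = (a·d)/(b·c) = (348 × 2351) / (168 × 604) = 818148 / 101472 = 8.06280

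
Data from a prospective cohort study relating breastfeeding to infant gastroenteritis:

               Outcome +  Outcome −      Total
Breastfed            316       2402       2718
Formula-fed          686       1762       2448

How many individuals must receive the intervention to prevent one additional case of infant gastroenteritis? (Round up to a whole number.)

7

Risk in treated group = 316/2718 = 0.11626; risk in control = 686/2448 = 0.28023.
Absolute risk reduction = 0.28023 − 0.11626 = 0.16397
NNT = 1 / ARR = 1 / 0.16397 = 6.099 → round up → 7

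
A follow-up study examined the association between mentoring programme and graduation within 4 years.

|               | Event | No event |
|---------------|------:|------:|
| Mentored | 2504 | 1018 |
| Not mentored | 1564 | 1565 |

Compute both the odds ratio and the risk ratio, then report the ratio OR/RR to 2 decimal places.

1.73

Cells: a = 2504, b = 1018, c = 1564, d = 1565.
OR = (2504·1565)/(1018·1564) = 3918760/1592152 = 2.46130
Risk in exposed = 2504/3522 = 0.71096; risk in unexposed = 1564/3129 = 0.49984; RR = 1.42237
OR/RR = 2.46130 / 1.42237 = 1.73042
The outcome is not rare, so the OR lies further from 1 than the RR.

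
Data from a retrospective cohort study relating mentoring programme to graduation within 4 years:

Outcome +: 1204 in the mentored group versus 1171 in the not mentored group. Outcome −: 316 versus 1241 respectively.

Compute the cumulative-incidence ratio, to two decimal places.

1.63

From the description: a = 1204, b = 316, c = 1171, d = 1241.
Risk in exposed = 1204/1520 = 0.79211; risk in unexposed = 1171/2412 = 0.48549.
RR = 0.79211 / 0.48549 = 1.63156
The risk among the exposed is 1.63 times that among the unexposed.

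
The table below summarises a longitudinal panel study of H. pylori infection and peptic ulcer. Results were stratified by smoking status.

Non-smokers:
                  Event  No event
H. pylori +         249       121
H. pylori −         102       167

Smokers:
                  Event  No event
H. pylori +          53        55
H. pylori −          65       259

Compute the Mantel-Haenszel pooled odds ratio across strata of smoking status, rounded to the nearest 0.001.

3.510

OR_MH = Σ(aᵢdᵢ/nᵢ) / Σ(bᵢcᵢ/nᵢ), where nᵢ is the stratum total.
Stratum 1 (Non-smokers): n = 639; a·d/n = 249·167/639 = 65.0751; b·c/n = 121·102/639 = 19.3146
Stratum 2 (Smokers): n = 432; a·d/n = 53·259/432 = 31.7755; b·c/n = 55·65/432 = 8.2755
OR_MH = (65.0751 + 31.7755) / (19.3146 + 8.2755) = 96.8506 / 27.5900 = 3.51035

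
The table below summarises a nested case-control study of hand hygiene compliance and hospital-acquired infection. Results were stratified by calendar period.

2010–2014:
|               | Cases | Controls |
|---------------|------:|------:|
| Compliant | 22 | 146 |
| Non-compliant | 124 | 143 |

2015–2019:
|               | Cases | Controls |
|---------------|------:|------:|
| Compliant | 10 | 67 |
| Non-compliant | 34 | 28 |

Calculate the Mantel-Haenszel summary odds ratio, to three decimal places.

OR_MH = Σ(aᵢdᵢ/nᵢ) / Σ(bᵢcᵢ/nᵢ), where nᵢ is the stratum total.
Stratum 1 (2010–2014): n = 435; a·d/n = 22·143/435 = 7.2322; b·c/n = 146·124/435 = 41.6184
Stratum 2 (2015–2019): n = 139; a·d/n = 10·28/139 = 2.0144; b·c/n = 67·34/139 = 16.3885
OR_MH = (7.2322 + 2.0144) / (41.6184 + 16.3885) = 9.2466 / 58.0069 = 0.15940

0.159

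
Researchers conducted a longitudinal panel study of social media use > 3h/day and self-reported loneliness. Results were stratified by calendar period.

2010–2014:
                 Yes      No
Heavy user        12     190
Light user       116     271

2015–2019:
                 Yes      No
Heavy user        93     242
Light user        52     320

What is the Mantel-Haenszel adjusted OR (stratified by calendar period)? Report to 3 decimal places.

0.862

OR_MH = Σ(aᵢdᵢ/nᵢ) / Σ(bᵢcᵢ/nᵢ), where nᵢ is the stratum total.
Stratum 1 (2010–2014): n = 589; a·d/n = 12·271/589 = 5.5212; b·c/n = 190·116/589 = 37.4194
Stratum 2 (2015–2019): n = 707; a·d/n = 93·320/707 = 42.0934; b·c/n = 242·52/707 = 17.7992
OR_MH = (5.5212 + 42.0934) / (37.4194 + 17.7992) = 47.6146 / 55.2185 = 0.86229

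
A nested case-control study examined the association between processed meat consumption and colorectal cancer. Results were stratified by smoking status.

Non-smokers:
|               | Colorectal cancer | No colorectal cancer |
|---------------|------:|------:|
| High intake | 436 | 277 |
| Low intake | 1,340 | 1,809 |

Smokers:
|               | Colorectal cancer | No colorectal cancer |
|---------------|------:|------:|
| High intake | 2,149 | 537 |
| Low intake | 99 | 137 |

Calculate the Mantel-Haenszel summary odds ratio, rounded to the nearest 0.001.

OR_MH = Σ(aᵢdᵢ/nᵢ) / Σ(bᵢcᵢ/nᵢ), where nᵢ is the stratum total.
Stratum 1 (Non-smokers): n = 3862; a·d/n = 436·1809/3862 = 204.2268; b·c/n = 277·1340/3862 = 96.1108
Stratum 2 (Smokers): n = 2922; a·d/n = 2149·137/2922 = 100.7574; b·c/n = 537·99/2922 = 18.1940
OR_MH = (204.2268 + 100.7574) / (96.1108 + 18.1940) = 304.9842 / 114.3049 = 2.66816

2.668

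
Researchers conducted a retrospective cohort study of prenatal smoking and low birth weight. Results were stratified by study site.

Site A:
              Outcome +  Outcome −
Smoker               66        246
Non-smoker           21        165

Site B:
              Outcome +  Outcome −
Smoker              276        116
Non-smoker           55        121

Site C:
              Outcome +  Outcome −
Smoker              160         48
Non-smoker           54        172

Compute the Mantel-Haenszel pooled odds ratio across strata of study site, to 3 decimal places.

5.224

OR_MH = Σ(aᵢdᵢ/nᵢ) / Σ(bᵢcᵢ/nᵢ), where nᵢ is the stratum total.
Stratum 1 (Site A): n = 498; a·d/n = 66·165/498 = 21.8675; b·c/n = 246·21/498 = 10.3735
Stratum 2 (Site B): n = 568; a·d/n = 276·121/568 = 58.7958; b·c/n = 116·55/568 = 11.2324
Stratum 3 (Site C): n = 434; a·d/n = 160·172/434 = 63.4101; b·c/n = 48·54/434 = 5.9724
OR_MH = (21.8675 + 58.7958 + 63.4101) / (10.3735 + 11.2324 + 5.9724) = 144.0734 / 27.5782 = 5.22417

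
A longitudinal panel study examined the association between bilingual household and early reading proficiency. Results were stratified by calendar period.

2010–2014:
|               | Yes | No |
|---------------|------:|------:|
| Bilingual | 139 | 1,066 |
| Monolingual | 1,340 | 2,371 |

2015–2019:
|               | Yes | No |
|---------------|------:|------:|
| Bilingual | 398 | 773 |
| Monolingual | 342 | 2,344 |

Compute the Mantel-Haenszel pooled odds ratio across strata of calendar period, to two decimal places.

OR_MH = Σ(aᵢdᵢ/nᵢ) / Σ(bᵢcᵢ/nᵢ), where nᵢ is the stratum total.
Stratum 1 (2010–2014): n = 4916; a·d/n = 139·2371/4916 = 67.0401; b·c/n = 1066·1340/4916 = 290.5696
Stratum 2 (2015–2019): n = 3857; a·d/n = 398·2344/3857 = 241.8750; b·c/n = 773·342/3857 = 68.5419
OR_MH = (67.0401 + 241.8750) / (290.5696 + 68.5419) = 308.9151 / 359.1114 = 0.86022

0.86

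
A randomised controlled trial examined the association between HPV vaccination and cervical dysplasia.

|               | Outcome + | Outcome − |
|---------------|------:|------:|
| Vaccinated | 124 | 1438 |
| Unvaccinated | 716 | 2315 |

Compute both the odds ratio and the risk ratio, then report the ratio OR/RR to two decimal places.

0.83

Cells: a = 124, b = 1438, c = 716, d = 2315.
OR = (124·2315)/(1438·716) = 287060/1029608 = 0.27881
Risk in exposed = 124/1562 = 0.07939; risk in unexposed = 716/3031 = 0.23623; RR = 0.33606
OR/RR = 0.27881 / 0.33606 = 0.82964
The outcome is not rare, so the OR lies further from 1 than the RR.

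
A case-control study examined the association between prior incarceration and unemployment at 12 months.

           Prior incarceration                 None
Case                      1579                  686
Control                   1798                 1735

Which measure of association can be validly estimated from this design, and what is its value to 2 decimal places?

Reading the table with exposure as columns: a = 1579 (Prior incarceration, case), b = 1798 (Prior incarceration, non-case), c = 686 (None, case), d = 1735.
This is a case-control study: participants were sampled on outcome status, so risks in the source population cannot be estimated directly — relative risk is not valid here. The odds ratio is the appropriate measure.
OR = (a·d)/(b·c) = (1579 × 1735) / (1798 × 686) = 2739565 / 1233428 = 2.22110

2.22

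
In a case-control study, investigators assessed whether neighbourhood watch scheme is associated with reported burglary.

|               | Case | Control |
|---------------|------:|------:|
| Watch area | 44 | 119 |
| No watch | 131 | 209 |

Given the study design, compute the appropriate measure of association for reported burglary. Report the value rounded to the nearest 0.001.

Cells: a = 44, b = 119, c = 131, d = 209.
This is a case-control study: participants were sampled on outcome status, so risks in the source population cannot be estimated directly — relative risk is not valid here. The odds ratio is the appropriate measure.
OR = (a·d)/(b·c) = (44 × 209) / (119 × 131) = 9196 / 15589 = 0.58990

0.590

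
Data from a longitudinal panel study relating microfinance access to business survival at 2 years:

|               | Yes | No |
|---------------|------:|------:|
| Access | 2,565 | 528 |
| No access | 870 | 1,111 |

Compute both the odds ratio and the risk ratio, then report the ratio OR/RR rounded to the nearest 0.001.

3.285

Cells: a = 2565, b = 528, c = 870, d = 1111.
OR = (2565·1111)/(528·870) = 2849715/459360 = 6.20366
Risk in exposed = 2565/3093 = 0.82929; risk in unexposed = 870/1981 = 0.43917; RR = 1.88831
OR/RR = 6.20366 / 1.88831 = 3.28530
The outcome is not rare, so the OR lies further from 1 than the RR.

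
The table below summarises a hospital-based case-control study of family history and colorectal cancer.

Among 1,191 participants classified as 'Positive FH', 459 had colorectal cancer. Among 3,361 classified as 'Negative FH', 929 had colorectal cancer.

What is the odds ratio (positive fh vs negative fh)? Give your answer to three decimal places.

From the description: a = 459, b = 732, c = 929, d = 2432.
OR = (a·d)/(b·c) = (459 × 2432) / (732 × 929) = 1116288 / 680028 = 1.64153
The odds of colorectal cancer are about 1.64 times as high in the positive fh group.

1.642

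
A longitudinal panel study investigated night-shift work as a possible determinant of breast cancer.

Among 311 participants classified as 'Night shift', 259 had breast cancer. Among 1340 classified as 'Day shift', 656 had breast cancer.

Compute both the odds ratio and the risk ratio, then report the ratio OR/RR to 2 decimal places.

3.05

From the description: a = 259, b = 52, c = 656, d = 684.
OR = (259·684)/(52·656) = 177156/34112 = 5.19336
Risk in exposed = 259/311 = 0.83280; risk in unexposed = 656/1340 = 0.48955; RR = 1.70114
OR/RR = 5.19336 / 1.70114 = 3.05287
The outcome is not rare, so the OR lies further from 1 than the RR.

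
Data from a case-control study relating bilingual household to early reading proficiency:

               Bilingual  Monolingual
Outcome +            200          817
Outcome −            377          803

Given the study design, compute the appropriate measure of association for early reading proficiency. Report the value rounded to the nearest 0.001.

Reading the table with exposure as columns: a = 200 (Bilingual, case), b = 377 (Bilingual, non-case), c = 817 (Monolingual, case), d = 803.
This is a case-control study: participants were sampled on outcome status, so risks in the source population cannot be estimated directly — relative risk is not valid here. The odds ratio is the appropriate measure.
OR = (a·d)/(b·c) = (200 × 803) / (377 × 817) = 160600 / 308009 = 0.52141

0.521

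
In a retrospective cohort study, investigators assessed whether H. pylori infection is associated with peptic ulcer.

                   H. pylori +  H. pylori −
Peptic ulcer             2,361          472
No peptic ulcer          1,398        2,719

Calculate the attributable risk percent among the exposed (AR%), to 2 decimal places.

Reading the table with exposure as columns: a = 2361 (H. pylori +, case), b = 1398 (H. pylori +, non-case), c = 472 (H. pylori −, case), d = 2719.
Risk in exposed = 2361/3759 = 0.62809; risk in unexposed = 472/3191 = 0.14792.
RR = 0.62809/0.14792 = 4.24628
AR% = (RR − 1)/RR × 100 = (4.24628 − 1)/4.24628 × 100 = 76.4500%

76.45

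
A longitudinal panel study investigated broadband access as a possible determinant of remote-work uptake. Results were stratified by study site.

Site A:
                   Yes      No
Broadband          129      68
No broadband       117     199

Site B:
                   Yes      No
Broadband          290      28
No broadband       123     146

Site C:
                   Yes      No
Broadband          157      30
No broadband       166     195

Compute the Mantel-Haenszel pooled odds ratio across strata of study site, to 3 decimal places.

OR_MH = Σ(aᵢdᵢ/nᵢ) / Σ(bᵢcᵢ/nᵢ), where nᵢ is the stratum total.
Stratum 1 (Site A): n = 513; a·d/n = 129·199/513 = 50.0409; b·c/n = 68·117/513 = 15.5088
Stratum 2 (Site B): n = 587; a·d/n = 290·146/587 = 72.1295; b·c/n = 28·123/587 = 5.8671
Stratum 3 (Site C): n = 548; a·d/n = 157·195/548 = 55.8668; b·c/n = 30·166/548 = 9.0876
OR_MH = (50.0409 + 72.1295 + 55.8668) / (15.5088 + 5.8671 + 9.0876) = 178.0372 / 30.4635 = 5.84428

5.844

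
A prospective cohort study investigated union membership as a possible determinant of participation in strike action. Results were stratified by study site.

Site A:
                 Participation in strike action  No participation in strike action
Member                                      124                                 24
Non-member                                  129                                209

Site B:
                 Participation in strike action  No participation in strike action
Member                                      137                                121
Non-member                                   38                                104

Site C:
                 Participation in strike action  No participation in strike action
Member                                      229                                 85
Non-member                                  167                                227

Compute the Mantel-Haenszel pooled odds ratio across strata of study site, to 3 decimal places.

OR_MH = Σ(aᵢdᵢ/nᵢ) / Σ(bᵢcᵢ/nᵢ), where nᵢ is the stratum total.
Stratum 1 (Site A): n = 486; a·d/n = 124·209/486 = 53.3251; b·c/n = 24·129/486 = 6.3704
Stratum 2 (Site B): n = 400; a·d/n = 137·104/400 = 35.6200; b·c/n = 121·38/400 = 11.4950
Stratum 3 (Site C): n = 708; a·d/n = 229·227/708 = 73.4223; b·c/n = 85·167/708 = 20.0494
OR_MH = (53.3251 + 35.6200 + 73.4223) / (6.3704 + 11.4950 + 20.0494) = 162.3674 / 37.9148 = 4.28243

4.282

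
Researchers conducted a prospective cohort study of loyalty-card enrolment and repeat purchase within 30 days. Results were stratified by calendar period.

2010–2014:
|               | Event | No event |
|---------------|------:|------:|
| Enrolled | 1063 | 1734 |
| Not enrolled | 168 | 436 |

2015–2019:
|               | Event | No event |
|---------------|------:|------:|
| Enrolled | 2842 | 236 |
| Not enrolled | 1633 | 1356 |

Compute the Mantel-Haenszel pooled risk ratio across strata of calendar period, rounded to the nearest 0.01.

RR_MH = Σ(aᵢ·n₀ᵢ/nᵢ) / Σ(cᵢ·n₁ᵢ/nᵢ), with n₁ᵢ = aᵢ+bᵢ (exposed), n₀ᵢ = cᵢ+dᵢ (unexposed), nᵢ = n₁ᵢ+n₀ᵢ.
Stratum 1 (2010–2014): n₁ = 2797, n₀ = 604, n = 3401; a·n₀/n = 1063·604/3401 = 188.7833; c·n₁/n = 168·2797/3401 = 138.1641
Stratum 2 (2015–2019): n₁ = 3078, n₀ = 2989, n = 6067; a·n₀/n = 2842·2989/6067 = 1400.1546; c·n₁/n = 1633·3078/6067 = 828.4777
RR_MH = (188.7833 + 1400.1546) / (138.1641 + 828.4777) = 1588.9379 / 966.6417 = 1.64377

1.64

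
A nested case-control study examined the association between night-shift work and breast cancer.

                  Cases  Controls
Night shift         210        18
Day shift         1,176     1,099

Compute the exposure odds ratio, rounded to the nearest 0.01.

Cells: a = 210, b = 18, c = 1176, d = 1099.
OR = (a·d)/(b·c) = (210 × 1099) / (18 × 1176) = 230790 / 21168 = 10.90278
The odds of breast cancer are about 10.90 times as high in the night shift group.

10.90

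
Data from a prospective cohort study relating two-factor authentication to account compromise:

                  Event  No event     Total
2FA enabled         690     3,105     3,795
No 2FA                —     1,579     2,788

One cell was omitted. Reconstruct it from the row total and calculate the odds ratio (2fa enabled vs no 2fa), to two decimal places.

0.29

The missing cell is in the unexposed row: 2788 − 1579 = 1209.
So a = 690, b = 3105, c = 1209, d = 1579.
OR = (a·d)/(b·c) = (690 × 1579) / (3105 × 1209) = 1089510 / 3753945 = 0.29023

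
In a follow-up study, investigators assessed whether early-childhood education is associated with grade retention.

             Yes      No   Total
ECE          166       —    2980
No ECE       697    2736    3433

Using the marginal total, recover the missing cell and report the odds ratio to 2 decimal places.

The missing cell is in the exposed row: 2980 − 166 = 2814.
So a = 166, b = 2814, c = 697, d = 2736.
OR = (a·d)/(b·c) = (166 × 2736) / (2814 × 697) = 454176 / 1961358 = 0.23156

0.23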